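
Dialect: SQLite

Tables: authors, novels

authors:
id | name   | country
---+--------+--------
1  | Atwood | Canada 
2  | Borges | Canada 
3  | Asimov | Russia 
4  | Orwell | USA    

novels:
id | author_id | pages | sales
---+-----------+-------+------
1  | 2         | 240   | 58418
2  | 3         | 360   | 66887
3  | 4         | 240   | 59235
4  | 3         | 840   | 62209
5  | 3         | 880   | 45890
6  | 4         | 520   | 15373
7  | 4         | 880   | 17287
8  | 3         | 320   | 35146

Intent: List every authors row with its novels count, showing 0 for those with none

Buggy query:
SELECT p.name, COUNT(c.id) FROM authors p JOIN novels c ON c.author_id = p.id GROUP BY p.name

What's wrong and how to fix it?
Bug: INNER JOIN drops authors rows that have no matching novels rows

Fix: Switch to LEFT JOIN to retain unmatched parent rows

Corrected query:
SELECT p.name, COUNT(c.id) FROM authors p LEFT JOIN novels c ON c.author_id = p.id GROUP BY p.name

Result:
name   | COUNT(c.id)
-------+------------
Asimov | 4          
Atwood | 0          
Borges | 1          
Orwell | 3          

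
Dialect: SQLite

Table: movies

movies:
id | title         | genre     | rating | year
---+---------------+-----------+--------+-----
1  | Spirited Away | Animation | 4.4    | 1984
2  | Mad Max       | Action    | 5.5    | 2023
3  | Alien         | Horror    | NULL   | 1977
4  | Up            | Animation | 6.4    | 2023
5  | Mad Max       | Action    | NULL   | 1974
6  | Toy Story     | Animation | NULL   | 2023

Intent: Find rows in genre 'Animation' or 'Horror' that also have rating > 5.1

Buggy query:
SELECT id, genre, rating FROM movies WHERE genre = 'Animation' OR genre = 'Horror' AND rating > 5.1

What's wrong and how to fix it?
Bug: AND binds tighter than OR, so this parses as genre = 'Animation' OR (genre = 'Horror' AND rating > 5.1)

Fix: Group the OR with parentheses (or use IN), then AND the threshold

Corrected query:
SELECT id, genre, rating FROM movies WHERE (genre = 'Animation' OR genre = 'Horror') AND rating > 5.1

Result:
id | genre     | rating
---+-----------+-------
4  | Animation | 6.4   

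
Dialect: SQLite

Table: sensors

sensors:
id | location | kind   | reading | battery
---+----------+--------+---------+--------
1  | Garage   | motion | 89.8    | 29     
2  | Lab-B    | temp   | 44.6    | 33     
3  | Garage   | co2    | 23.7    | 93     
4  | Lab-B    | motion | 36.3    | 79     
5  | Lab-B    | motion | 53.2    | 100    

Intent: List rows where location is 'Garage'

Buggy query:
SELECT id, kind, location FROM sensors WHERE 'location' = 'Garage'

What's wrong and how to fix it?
Bug: Single quotes denote string literals in SQL; the column name is being compared as a constant string

Fix: Remove the quotes around the column name (or use double quotes for an identifier)

Corrected query:
SELECT id, kind, location FROM sensors WHERE location = 'Garage'

Result:
id | kind   | location
---+--------+---------
1  | motion | Garage  
3  | co2    | Garage  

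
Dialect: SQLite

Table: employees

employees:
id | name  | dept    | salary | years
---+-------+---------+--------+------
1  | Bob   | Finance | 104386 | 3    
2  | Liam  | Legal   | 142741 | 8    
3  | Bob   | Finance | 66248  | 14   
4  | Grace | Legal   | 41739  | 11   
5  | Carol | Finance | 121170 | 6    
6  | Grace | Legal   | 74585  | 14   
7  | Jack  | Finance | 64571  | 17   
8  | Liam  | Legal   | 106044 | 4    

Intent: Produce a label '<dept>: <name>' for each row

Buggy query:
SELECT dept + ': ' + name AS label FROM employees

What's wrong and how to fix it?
Bug: '+' is numeric addition; on text columns SQLite converts them to 0 instead of concatenating

Fix: Use the || operator for string concatenation

Corrected query:
SELECT dept || ': ' || name AS label FROM employees

Result:
label         
--------------
Finance: Bob  
Legal: Liam   
Finance: Bob  
Legal: Grace  
Finance: Carol
Legal: Grace  
Finance: Jack 
Legal: Liam   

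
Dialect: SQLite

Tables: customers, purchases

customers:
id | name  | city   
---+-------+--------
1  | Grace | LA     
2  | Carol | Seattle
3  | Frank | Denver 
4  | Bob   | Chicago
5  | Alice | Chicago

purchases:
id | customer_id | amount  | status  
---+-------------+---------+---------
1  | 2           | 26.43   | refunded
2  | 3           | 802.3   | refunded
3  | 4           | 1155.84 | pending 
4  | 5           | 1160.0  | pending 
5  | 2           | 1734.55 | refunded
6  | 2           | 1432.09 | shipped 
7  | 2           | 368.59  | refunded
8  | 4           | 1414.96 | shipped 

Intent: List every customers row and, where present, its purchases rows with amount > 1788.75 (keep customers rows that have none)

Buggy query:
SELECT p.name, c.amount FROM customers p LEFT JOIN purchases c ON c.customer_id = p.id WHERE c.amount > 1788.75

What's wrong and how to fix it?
Bug: Filtering c.amount in WHERE discards the NULL rows produced by LEFT JOIN, turning it into an inner join

Fix: Move the right-table condition into the ON clause so unmatched parents are kept

Corrected query:
SELECT p.name, c.amount FROM customers p LEFT JOIN purchases c ON c.customer_id = p.id AND c.amount > 1788.75

Result:
name  | amount
------+-------
Grace | NULL  
Carol | NULL  
Frank | NULL  
Bob   | NULL  
Alice | NULL  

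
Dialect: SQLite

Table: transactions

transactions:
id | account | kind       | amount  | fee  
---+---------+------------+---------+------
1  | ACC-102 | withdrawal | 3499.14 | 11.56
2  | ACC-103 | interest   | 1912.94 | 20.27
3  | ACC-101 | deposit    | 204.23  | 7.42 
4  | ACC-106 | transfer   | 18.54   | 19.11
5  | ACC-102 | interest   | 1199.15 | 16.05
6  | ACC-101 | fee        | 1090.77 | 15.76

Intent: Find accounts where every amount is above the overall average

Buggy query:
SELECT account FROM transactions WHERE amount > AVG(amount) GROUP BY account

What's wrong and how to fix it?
Bug: WHERE evaluates per row before aggregation, so AVG() is unavailable

Fix: Use a subquery for AVG and a HAVING MIN(...) filter so the condition holds for every row in the group

Corrected query:
SELECT account FROM transactions GROUP BY account HAVING MIN(amount) > (SELECT AVG(amount) FROM transactions)

Result:
account
-------
ACC-103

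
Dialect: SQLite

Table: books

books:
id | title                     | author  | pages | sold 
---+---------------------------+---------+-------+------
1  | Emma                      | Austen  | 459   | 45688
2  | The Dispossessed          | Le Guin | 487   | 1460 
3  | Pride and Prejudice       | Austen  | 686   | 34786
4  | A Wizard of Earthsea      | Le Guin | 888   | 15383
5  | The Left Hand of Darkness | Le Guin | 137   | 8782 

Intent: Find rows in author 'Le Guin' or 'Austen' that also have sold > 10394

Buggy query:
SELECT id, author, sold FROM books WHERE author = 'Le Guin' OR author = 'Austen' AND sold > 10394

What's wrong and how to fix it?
Bug: AND binds tighter than OR, so this parses as author = 'Le Guin' OR (author = 'Austen' AND sold > 10394)

Fix: Add parentheses around the OR so the AND applies to both alternatives

Corrected query:
SELECT id, author, sold FROM books WHERE (author = 'Le Guin' OR author = 'Austen') AND sold > 10394

Result:
id | author  | sold 
---+---------+------
1  | Austen  | 45688
3  | Austen  | 34786
4  | Le Guin | 15383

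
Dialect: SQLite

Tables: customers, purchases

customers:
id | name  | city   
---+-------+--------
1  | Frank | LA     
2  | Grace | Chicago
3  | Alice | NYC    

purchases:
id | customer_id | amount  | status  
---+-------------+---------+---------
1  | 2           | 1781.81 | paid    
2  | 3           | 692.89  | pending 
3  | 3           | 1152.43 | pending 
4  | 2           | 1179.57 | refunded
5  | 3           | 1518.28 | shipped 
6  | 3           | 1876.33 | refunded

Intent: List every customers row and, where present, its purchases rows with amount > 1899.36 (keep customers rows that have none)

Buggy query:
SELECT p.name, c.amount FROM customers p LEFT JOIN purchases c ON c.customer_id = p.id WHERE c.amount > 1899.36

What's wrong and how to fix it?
Bug: A WHERE condition on the right-hand table after LEFT JOIN drops unmatched parents

Fix: Move the right-table condition into the ON clause so unmatched parents are kept

Corrected query:
SELECT p.name, c.amount FROM customers p LEFT JOIN purchases c ON c.customer_id = p.id AND c.amount > 1899.36

Result:
name  | amount
------+-------
Frank | NULL  
Grace | NULL  
Alice | NULL  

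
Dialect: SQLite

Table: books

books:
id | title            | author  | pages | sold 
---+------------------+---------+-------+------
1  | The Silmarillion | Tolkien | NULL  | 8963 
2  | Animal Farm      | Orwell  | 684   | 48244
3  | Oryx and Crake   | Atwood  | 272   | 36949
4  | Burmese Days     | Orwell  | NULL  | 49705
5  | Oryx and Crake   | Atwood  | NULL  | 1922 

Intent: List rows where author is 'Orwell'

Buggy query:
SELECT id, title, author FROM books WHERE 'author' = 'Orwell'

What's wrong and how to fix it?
Bug: Single quotes denote string literals in SQL; the column name is being compared as a constant string

Fix: Reference the column as author without single quotes

Corrected query:
SELECT id, title, author FROM books WHERE author = 'Orwell'

Result:
id | title        | author
---+--------------+-------
2  | Animal Farm  | Orwell
4  | Burmese Days | Orwell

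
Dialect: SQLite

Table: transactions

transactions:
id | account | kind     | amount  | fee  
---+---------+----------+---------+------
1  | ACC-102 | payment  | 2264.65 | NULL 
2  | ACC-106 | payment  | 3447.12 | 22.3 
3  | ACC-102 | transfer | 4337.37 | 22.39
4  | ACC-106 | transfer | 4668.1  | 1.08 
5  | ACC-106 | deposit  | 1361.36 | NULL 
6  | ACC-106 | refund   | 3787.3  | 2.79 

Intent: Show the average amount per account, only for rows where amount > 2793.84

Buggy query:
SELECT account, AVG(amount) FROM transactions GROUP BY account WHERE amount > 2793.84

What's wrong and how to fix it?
Bug: WHERE cannot follow GROUP BY

Fix: Move the WHERE clause before GROUP BY

Corrected query:
SELECT account, AVG(amount) FROM transactions WHERE amount > 2793.84 GROUP BY account

Result:
account | AVG(amount)
--------+------------
ACC-102 | 4337.37    
ACC-106 | 3967.506667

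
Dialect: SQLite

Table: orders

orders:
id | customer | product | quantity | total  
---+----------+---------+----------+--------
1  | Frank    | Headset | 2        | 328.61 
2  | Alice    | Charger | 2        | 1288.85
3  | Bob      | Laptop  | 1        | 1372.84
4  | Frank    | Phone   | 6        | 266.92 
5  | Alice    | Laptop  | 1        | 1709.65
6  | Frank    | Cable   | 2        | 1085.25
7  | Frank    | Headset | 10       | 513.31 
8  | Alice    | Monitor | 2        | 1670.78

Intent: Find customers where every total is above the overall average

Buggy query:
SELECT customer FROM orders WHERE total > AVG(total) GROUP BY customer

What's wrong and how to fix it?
Bug: AVG() is an aggregate; it can't sit directly in WHERE

Fix: Compute the overall average in a scalar subquery and compare each group's MIN against it in HAVING

Corrected query:
SELECT customer FROM orders GROUP BY customer HAVING MIN(total) > (SELECT AVG(total) FROM orders)

Result:
customer
--------
Alice   
Bob     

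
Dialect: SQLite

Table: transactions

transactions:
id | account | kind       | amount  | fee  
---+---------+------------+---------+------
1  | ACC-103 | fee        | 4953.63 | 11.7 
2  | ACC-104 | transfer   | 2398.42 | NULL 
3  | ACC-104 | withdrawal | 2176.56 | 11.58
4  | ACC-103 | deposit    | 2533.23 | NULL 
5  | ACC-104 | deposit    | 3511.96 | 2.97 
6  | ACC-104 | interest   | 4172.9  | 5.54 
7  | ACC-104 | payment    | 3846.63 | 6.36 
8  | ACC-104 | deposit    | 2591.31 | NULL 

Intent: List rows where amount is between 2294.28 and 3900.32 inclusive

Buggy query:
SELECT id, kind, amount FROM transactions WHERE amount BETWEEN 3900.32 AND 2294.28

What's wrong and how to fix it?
Bug: The bounds are reversed; BETWEEN a AND b requires a <= b to match anything

Fix: Write BETWEEN 2294.28 AND 3900.32

Corrected query:
SELECT id, kind, amount FROM transactions WHERE amount BETWEEN 2294.28 AND 3900.32

Result:
id | kind     | amount 
---+----------+--------
2  | transfer | 2398.42
4  | deposit  | 2533.23
5  | deposit  | 3511.96
7  | payment  | 3846.63
8  | deposit  | 2591.31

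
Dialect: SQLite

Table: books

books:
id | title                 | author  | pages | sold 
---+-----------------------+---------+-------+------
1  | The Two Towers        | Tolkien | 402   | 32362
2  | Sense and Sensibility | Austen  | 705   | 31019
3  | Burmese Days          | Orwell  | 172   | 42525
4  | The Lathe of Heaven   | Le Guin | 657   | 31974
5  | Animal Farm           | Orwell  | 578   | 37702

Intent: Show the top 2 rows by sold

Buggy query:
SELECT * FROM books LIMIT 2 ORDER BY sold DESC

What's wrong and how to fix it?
Bug: ORDER BY cannot follow LIMIT; LIMIT is the final clause

Fix: Swap the clauses: ORDER BY first, then LIMIT

Corrected query:
SELECT * FROM books ORDER BY sold DESC LIMIT 2

Result:
id | title        | author | pages | sold 
---+--------------+--------+-------+------
3  | Burmese Days | Orwell | 172   | 42525
5  | Animal Farm  | Orwell | 578   | 37702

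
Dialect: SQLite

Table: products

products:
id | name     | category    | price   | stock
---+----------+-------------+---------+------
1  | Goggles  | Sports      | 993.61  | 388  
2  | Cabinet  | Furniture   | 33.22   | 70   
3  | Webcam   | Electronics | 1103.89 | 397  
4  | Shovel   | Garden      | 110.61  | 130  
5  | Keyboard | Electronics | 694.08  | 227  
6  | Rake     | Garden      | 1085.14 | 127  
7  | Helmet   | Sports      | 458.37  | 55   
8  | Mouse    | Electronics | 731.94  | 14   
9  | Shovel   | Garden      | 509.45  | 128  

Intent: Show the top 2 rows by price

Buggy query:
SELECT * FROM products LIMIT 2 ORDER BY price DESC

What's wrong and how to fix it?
Bug: ORDER BY cannot follow LIMIT; LIMIT is the final clause

Fix: Swap the clauses: ORDER BY first, then LIMIT

Corrected query:
SELECT * FROM products ORDER BY price DESC LIMIT 2

Result:
id | name   | category    | price   | stock
---+--------+-------------+---------+------
3  | Webcam | Electronics | 1103.89 | 397  
6  | Rake   | Garden      | 1085.14 | 127  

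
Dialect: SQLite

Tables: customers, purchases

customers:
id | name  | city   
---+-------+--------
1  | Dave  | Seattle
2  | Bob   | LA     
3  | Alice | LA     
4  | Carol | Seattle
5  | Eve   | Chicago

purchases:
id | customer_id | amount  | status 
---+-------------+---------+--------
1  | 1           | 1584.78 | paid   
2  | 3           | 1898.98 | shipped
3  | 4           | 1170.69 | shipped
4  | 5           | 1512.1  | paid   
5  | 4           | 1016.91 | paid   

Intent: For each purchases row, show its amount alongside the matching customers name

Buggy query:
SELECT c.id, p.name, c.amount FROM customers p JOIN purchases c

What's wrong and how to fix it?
Bug: JOIN with no ON clause produces a cartesian product; every purchases row pairs with every customers row

Fix: Add ON c.customer_id = p.id to the JOIN

Corrected query:
SELECT c.id, p.name, c.amount FROM customers p JOIN purchases c ON c.customer_id = p.id

Result:
id | name  | amount 
---+-------+--------
1  | Dave  | 1584.78
2  | Alice | 1898.98
3  | Carol | 1170.69
4  | Eve   | 1512.1 
5  | Carol | 1016.91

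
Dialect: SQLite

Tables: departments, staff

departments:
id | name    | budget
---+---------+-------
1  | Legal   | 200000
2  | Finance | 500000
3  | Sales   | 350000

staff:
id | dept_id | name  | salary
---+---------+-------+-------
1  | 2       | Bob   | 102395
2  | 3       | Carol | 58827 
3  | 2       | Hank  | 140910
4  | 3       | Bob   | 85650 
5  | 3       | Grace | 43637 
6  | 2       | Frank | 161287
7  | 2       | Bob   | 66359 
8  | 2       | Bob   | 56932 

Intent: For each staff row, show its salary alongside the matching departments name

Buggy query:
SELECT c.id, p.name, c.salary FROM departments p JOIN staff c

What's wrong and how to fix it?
Bug: JOIN with no ON clause produces a cartesian product; every staff row pairs with every departments row

Fix: Add ON c.dept_id = p.id to the JOIN

Corrected query:
SELECT c.id, p.name, c.salary FROM departments p JOIN staff c ON c.dept_id = p.id

Result:
id | name    | salary
---+---------+-------
1  | Finance | 102395
2  | Sales   | 58827 
3  | Finance | 140910
4  | Sales   | 85650 
5  | Sales   | 43637 
6  | Finance | 161287
7  | Finance | 66359 
8  | Finance | 56932 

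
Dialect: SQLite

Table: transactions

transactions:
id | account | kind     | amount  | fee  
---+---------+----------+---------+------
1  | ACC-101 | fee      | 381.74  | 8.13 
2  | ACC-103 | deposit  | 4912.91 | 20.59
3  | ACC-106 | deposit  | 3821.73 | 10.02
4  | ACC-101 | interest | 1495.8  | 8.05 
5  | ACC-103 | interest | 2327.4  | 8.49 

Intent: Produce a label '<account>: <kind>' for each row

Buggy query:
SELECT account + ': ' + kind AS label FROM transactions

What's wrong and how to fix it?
Bug: '+' is numeric addition; on text columns SQLite converts them to 0 instead of concatenating

Fix: Replace + with || to concatenate text

Corrected query:
SELECT account || ': ' || kind AS label FROM transactions

Result:
label            
-----------------
ACC-101: fee     
ACC-103: deposit 
ACC-106: deposit 
ACC-101: interest
ACC-103: interest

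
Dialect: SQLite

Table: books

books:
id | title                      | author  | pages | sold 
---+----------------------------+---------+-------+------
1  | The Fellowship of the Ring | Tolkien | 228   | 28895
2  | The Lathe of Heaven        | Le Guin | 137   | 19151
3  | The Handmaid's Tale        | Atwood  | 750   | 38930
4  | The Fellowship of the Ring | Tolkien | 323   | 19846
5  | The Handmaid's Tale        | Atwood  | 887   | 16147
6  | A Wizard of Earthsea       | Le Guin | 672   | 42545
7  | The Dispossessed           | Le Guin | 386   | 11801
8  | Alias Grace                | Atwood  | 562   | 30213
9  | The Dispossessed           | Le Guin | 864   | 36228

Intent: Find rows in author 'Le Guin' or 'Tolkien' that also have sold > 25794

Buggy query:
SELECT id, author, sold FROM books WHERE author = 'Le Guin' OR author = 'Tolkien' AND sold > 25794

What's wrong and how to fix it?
Bug: AND binds tighter than OR, so this parses as author = 'Le Guin' OR (author = 'Tolkien' AND sold > 25794)

Fix: Add parentheses around the OR so the AND applies to both alternatives

Corrected query:
SELECT id, author, sold FROM books WHERE (author = 'Le Guin' OR author = 'Tolkien') AND sold > 25794

Result:
id | author  | sold 
---+---------+------
1  | Tolkien | 28895
6  | Le Guin | 42545
9  | Le Guin | 36228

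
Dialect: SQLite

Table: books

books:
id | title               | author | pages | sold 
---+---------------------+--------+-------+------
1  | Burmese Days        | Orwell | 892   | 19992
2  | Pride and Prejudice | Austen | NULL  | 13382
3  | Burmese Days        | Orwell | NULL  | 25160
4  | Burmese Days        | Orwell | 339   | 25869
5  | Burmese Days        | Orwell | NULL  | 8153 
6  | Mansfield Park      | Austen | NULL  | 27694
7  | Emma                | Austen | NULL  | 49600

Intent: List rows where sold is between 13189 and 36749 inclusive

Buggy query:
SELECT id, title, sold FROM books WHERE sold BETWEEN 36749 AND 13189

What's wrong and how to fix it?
Bug: The bounds are reversed; BETWEEN a AND b requires a <= b to match anything

Fix: Write BETWEEN 13189 AND 36749

Corrected query:
SELECT id, title, sold FROM books WHERE sold BETWEEN 13189 AND 36749

Result:
id | title               | sold 
---+---------------------+------
1  | Burmese Days        | 19992
2  | Pride and Prejudice | 13382
3  | Burmese Days        | 25160
4  | Burmese Days        | 25869
6  | Mansfield Park      | 27694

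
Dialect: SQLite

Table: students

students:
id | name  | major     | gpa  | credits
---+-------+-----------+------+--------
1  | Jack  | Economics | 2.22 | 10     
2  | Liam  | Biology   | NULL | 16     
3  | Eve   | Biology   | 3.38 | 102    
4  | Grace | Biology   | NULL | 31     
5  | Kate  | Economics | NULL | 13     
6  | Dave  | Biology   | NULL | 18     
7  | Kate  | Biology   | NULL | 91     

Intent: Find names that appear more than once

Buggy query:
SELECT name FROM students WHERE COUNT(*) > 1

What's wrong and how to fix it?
Bug: COUNT(*) is an aggregate and cannot be used in WHERE

Fix: GROUP BY name, then filter groups with HAVING COUNT(*) > 1

Corrected query:
SELECT name FROM students GROUP BY name HAVING COUNT(*) > 1

Result:
name
----
Kate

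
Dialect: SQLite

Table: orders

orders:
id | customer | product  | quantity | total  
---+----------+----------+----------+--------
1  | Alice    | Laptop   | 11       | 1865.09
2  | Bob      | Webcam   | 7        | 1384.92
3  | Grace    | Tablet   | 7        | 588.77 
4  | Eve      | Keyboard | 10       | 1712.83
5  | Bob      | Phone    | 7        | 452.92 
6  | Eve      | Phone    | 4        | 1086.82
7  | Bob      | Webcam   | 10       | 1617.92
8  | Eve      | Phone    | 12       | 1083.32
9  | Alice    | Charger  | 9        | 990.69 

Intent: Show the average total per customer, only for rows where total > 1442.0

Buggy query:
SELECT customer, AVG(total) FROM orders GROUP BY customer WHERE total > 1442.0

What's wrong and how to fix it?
Bug: Row-level WHERE must come before GROUP BY in the clause order

Fix: Move the WHERE clause before GROUP BY

Corrected query:
SELECT customer, AVG(total) FROM orders WHERE total > 1442.0 GROUP BY customer

Result:
customer | AVG(total)
---------+-----------
Alice    | 1865.09   
Bob      | 1617.92   
Eve      | 1712.83   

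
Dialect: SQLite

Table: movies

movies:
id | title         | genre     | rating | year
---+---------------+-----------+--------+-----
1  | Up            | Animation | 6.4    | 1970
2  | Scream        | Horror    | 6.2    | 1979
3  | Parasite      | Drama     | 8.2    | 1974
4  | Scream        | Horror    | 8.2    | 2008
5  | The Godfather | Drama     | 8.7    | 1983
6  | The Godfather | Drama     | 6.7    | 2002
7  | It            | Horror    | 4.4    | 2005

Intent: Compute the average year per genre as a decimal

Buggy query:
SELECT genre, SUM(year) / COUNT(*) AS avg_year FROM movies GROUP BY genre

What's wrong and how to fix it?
Bug: SUM(year) and COUNT(*) are both integers; the division truncates the fractional part

Fix: Multiply by 1.0 (or CAST to REAL) to force floating-point division

Corrected query:
SELECT genre, SUM(year) * 1.0 / COUNT(*) AS avg_year FROM movies GROUP BY genre

Result:
genre     | avg_year   
----------+------------
Animation | 1970       
Drama     | 1986.333333
Horror    | 1997.333333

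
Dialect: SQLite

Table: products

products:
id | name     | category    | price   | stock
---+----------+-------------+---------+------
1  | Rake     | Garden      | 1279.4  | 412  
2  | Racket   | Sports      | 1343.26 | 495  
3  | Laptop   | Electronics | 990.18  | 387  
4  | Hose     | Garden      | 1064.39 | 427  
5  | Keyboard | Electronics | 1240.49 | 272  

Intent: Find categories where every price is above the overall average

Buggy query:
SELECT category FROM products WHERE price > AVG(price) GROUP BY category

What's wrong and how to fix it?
Bug: WHERE evaluates per row before aggregation, so AVG() is unavailable

Fix: Compute the overall average in a scalar subquery and compare each group's MIN against it in HAVING

Corrected query:
SELECT category FROM products GROUP BY category HAVING MIN(price) > (SELECT AVG(price) FROM products)

Result:
category
--------
Sports  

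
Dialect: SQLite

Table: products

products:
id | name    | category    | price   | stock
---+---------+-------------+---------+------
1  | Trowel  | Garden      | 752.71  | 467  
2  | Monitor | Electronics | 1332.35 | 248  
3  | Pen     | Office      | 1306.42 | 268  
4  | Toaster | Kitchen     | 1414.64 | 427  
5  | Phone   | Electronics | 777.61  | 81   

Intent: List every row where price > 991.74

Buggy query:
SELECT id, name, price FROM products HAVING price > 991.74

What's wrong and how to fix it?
Bug: This is a non-aggregate query (no GROUP BY, no aggregates), so in SQLite the HAVING clause is invalid here; a row-level condition belongs in WHERE

Fix: Replace HAVING with WHERE since the condition applies to individual rows

Corrected query:
SELECT id, name, price FROM products WHERE price > 991.74

Result:
id | name    | price  
---+---------+--------
2  | Monitor | 1332.35
3  | Pen     | 1306.42
4  | Toaster | 1414.64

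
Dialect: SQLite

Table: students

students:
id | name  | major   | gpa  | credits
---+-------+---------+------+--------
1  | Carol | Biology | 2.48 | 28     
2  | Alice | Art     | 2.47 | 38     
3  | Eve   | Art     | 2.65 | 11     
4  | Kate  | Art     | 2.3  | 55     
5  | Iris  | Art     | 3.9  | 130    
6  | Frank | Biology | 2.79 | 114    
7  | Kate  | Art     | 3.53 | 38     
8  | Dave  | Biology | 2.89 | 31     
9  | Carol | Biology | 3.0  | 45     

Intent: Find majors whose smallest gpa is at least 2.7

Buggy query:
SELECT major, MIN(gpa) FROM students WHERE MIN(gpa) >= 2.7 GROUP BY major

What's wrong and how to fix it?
Bug: Aggregates like MIN are computed per group after WHERE runs

Fix: Use HAVING for the per-group MIN condition

Corrected query:
SELECT major, MIN(gpa) FROM students GROUP BY major HAVING MIN(gpa) >= 2.7

Result:
(no rows)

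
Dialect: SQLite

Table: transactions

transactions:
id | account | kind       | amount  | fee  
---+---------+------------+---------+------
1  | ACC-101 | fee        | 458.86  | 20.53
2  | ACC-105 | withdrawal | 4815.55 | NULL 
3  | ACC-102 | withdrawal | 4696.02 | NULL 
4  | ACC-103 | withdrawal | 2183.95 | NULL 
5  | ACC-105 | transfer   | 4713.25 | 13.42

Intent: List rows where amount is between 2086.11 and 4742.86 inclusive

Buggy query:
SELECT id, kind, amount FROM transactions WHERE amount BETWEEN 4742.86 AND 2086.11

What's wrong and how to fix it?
Bug: BETWEEN expects the lower bound first; with 4742.86 AND 2086.11 the range is empty

Fix: Swap the bounds so the smaller value comes first

Corrected query:
SELECT id, kind, amount FROM transactions WHERE amount BETWEEN 2086.11 AND 4742.86

Result:
id | kind       | amount 
---+------------+--------
3  | withdrawal | 4696.02
4  | withdrawal | 2183.95
5  | transfer   | 4713.25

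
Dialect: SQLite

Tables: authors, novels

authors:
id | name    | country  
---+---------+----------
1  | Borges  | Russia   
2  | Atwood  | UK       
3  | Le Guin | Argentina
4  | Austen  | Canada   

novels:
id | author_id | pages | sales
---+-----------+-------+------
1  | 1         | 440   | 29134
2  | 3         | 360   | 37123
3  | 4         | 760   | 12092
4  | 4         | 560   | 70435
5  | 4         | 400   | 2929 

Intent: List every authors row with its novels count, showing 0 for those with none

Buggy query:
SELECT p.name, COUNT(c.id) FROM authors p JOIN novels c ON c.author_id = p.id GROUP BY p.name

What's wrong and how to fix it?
Bug: INNER JOIN drops authors rows that have no matching novels rows

Fix: Switch to LEFT JOIN to retain unmatched parent rows

Corrected query:
SELECT p.name, COUNT(c.id) FROM authors p LEFT JOIN novels c ON c.author_id = p.id GROUP BY p.name

Result:
name    | COUNT(c.id)
--------+------------
Atwood  | 0          
Austen  | 3          
Borges  | 1          
Le Guin | 1          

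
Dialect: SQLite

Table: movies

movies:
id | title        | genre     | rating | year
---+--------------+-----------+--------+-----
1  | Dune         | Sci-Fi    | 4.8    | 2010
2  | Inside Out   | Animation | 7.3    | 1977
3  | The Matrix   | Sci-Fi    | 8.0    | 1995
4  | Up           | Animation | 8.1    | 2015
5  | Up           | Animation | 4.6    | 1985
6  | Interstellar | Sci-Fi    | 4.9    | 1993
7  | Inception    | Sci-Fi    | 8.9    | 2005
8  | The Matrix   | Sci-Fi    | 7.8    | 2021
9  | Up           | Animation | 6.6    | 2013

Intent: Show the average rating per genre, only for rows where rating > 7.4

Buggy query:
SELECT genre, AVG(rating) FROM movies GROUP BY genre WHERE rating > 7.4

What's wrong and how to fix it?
Bug: Row-level WHERE must come before GROUP BY in the clause order

Fix: Move the WHERE clause before GROUP BY

Corrected query:
SELECT genre, AVG(rating) FROM movies WHERE rating > 7.4 GROUP BY genre

Result:
genre     | AVG(rating)
----------+------------
Animation | 8.1        
Sci-Fi    | 8.233333   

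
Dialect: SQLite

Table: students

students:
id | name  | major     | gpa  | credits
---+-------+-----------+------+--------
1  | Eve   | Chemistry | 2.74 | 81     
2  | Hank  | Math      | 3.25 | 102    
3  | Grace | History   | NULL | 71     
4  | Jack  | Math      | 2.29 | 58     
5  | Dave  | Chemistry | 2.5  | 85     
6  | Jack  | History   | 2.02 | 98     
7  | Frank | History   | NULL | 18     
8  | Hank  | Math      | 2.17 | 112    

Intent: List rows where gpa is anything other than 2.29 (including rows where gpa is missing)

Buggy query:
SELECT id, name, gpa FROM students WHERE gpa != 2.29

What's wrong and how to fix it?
Bug: 'gpa != 2.29' is unknown when gpa is NULL, so NULL rows are silently excluded

Fix: Add an explicit OR gpa IS NULL to include the missing-value rows

Corrected query:
SELECT id, name, gpa FROM students WHERE gpa != 2.29 OR gpa IS NULL

Result:
id | name  | gpa 
---+-------+-----
1  | Eve   | 2.74
2  | Hank  | 3.25
3  | Grace | NULL
5  | Dave  | 2.5 
6  | Jack  | 2.02
7  | Frank | NULL
8  | Hank  | 2.17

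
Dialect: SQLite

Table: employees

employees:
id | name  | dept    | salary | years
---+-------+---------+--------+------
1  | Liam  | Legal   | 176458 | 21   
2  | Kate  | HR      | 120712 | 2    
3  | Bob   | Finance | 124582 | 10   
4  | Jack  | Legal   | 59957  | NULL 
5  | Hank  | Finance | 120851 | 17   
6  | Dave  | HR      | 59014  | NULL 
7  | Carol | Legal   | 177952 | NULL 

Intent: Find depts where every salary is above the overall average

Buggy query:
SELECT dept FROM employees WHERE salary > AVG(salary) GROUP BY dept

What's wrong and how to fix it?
Bug: WHERE evaluates per row before aggregation, so AVG() is unavailable

Fix: Compute the overall average in a scalar subquery and compare each group's MIN against it in HAVING

Corrected query:
SELECT dept FROM employees GROUP BY dept HAVING MIN(salary) > (SELECT AVG(salary) FROM employees)

Result:
dept   
-------
Finance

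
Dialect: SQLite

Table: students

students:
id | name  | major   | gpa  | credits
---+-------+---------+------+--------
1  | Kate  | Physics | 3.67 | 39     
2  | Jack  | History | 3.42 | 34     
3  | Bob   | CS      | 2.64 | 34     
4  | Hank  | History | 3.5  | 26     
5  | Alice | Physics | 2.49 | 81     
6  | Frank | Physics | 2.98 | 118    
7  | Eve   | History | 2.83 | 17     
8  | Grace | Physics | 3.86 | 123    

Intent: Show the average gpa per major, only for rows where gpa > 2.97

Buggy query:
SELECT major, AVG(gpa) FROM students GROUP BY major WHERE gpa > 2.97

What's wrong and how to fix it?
Bug: WHERE cannot follow GROUP BY

Fix: Place WHERE between FROM and GROUP BY

Corrected query:
SELECT major, AVG(gpa) FROM students WHERE gpa > 2.97 GROUP BY major

Result:
major   | AVG(gpa)
--------+---------
History | 3.46    
Physics | 3.503333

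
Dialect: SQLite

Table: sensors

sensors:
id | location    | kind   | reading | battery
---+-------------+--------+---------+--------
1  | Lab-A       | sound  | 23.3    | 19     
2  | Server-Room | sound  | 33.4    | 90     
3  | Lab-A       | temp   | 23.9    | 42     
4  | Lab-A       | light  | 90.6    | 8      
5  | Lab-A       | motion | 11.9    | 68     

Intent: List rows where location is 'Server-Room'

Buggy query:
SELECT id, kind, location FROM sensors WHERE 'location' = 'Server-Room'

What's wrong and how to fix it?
Bug: 'location' in single quotes is a string literal, not the column; the comparison is literal-vs-literal and never true

Fix: Reference the column as location without single quotes

Corrected query:
SELECT id, kind, location FROM sensors WHERE location = 'Server-Room'

Result:
id | kind  | location   
---+-------+------------
2  | sound | Server-Room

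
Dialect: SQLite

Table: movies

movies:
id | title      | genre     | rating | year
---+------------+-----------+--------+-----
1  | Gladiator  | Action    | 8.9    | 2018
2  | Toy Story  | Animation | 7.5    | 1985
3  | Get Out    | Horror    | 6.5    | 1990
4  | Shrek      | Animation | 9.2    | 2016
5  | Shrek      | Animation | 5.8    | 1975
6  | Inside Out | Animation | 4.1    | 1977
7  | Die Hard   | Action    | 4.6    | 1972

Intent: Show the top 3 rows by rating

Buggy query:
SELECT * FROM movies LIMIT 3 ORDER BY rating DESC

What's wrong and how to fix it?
Bug: LIMIT must come after ORDER BY

Fix: Swap the clauses: ORDER BY first, then LIMIT

Corrected query:
SELECT * FROM movies ORDER BY rating DESC LIMIT 3

Result:
id | title     | genre     | rating | year
---+-----------+-----------+--------+-----
4  | Shrek     | Animation | 9.2    | 2016
1  | Gladiator | Action    | 8.9    | 2018
2  | Toy Story | Animation | 7.5    | 1985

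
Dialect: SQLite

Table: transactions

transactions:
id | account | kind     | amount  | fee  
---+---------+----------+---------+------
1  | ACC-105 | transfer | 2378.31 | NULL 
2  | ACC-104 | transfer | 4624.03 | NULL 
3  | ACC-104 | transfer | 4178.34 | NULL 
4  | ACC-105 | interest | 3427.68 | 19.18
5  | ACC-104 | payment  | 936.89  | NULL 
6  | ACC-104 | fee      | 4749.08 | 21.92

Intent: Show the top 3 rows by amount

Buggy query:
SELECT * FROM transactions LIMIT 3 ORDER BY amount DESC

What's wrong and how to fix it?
Bug: LIMIT must come after ORDER BY

Fix: Swap the clauses: ORDER BY first, then LIMIT

Corrected query:
SELECT * FROM transactions ORDER BY amount DESC LIMIT 3

Result:
id | account | kind     | amount  | fee  
---+---------+----------+---------+------
6  | ACC-104 | fee      | 4749.08 | 21.92
2  | ACC-104 | transfer | 4624.03 | NULL 
3  | ACC-104 | transfer | 4178.34 | NULL 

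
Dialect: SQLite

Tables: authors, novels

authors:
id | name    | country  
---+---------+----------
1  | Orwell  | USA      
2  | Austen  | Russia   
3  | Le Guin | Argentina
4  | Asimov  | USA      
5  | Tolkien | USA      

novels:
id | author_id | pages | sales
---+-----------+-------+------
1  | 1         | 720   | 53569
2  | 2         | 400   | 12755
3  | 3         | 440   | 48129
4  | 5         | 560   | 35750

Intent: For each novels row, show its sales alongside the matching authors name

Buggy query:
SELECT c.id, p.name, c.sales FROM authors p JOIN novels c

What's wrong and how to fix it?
Bug: Missing join condition: each novels row is matched to all authors rows instead of just its own

Fix: Specify the join condition linking the foreign key to the parent id

Corrected query:
SELECT c.id, p.name, c.sales FROM authors p JOIN novels c ON c.author_id = p.id

Result:
id | name    | sales
---+---------+------
1  | Orwell  | 53569
2  | Austen  | 12755
3  | Le Guin | 48129
4  | Tolkien | 35750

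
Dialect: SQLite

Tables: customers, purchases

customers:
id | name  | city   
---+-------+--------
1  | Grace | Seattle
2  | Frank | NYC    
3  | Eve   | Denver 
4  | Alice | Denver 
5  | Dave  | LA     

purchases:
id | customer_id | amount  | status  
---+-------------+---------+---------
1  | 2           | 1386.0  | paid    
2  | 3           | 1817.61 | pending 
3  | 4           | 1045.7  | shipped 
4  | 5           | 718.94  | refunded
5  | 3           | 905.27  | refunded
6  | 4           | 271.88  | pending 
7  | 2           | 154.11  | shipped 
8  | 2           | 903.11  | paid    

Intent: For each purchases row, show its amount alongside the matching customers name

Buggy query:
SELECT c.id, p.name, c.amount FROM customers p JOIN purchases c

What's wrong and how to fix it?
Bug: Missing join condition: each purchases row is matched to all customers rows instead of just its own

Fix: Add ON c.customer_id = p.id to the JOIN

Corrected query:
SELECT c.id, p.name, c.amount FROM customers p JOIN purchases c ON c.customer_id = p.id

Result:
id | name  | amount 
---+-------+--------
1  | Frank | 1386   
2  | Eve   | 1817.61
3  | Alice | 1045.7 
4  | Dave  | 718.94 
5  | Eve   | 905.27 
6  | Alice | 271.88 
7  | Frank | 154.11 
8  | Frank | 903.11 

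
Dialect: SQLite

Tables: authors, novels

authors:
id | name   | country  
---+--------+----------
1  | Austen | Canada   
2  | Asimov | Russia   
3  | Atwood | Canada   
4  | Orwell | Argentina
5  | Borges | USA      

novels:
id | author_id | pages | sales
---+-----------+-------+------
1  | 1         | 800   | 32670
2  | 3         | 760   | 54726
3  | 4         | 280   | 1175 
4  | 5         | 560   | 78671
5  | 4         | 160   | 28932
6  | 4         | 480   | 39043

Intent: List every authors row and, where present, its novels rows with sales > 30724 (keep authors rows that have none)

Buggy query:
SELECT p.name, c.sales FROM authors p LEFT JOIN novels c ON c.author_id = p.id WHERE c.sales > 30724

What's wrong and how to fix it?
Bug: A WHERE condition on the right-hand table after LEFT JOIN drops unmatched parents

Fix: Put 'c.sales > 30724' in the JOIN's ON clause instead of WHERE

Corrected query:
SELECT p.name, c.sales FROM authors p LEFT JOIN novels c ON c.author_id = p.id AND c.sales > 30724

Result:
name   | sales
-------+------
Austen | 32670
Asimov | NULL 
Atwood | 54726
Orwell | 39043
Borges | 78671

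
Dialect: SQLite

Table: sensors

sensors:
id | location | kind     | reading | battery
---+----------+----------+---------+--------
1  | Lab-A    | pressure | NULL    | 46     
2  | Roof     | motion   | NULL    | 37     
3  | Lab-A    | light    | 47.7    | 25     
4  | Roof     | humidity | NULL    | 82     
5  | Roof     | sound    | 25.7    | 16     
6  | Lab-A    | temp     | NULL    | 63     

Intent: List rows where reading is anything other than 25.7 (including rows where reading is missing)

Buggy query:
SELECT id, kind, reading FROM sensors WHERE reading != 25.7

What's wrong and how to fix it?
Bug: 'reading != 25.7' is unknown when reading is NULL, so NULL rows are silently excluded

Fix: Add an explicit OR reading IS NULL to include the missing-value rows

Corrected query:
SELECT id, kind, reading FROM sensors WHERE reading != 25.7 OR reading IS NULL

Result:
id | kind     | reading
---+----------+--------
1  | pressure | NULL   
2  | motion   | NULL   
3  | light    | 47.7   
4  | humidity | NULL   
6  | temp     | NULL   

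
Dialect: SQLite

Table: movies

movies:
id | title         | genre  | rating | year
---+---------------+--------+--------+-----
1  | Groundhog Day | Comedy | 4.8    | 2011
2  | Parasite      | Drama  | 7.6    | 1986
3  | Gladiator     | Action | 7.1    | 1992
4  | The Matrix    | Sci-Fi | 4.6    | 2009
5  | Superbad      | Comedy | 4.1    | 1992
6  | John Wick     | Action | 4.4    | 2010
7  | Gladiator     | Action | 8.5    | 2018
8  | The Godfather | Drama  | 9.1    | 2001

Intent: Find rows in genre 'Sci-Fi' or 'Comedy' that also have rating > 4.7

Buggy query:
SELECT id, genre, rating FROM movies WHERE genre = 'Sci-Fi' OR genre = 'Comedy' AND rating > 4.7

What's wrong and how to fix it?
Bug: AND binds tighter than OR, so this parses as genre = 'Sci-Fi' OR (genre = 'Comedy' AND rating > 4.7)

Fix: Group the OR with parentheses (or use IN), then AND the threshold

Corrected query:
SELECT id, genre, rating FROM movies WHERE (genre = 'Sci-Fi' OR genre = 'Comedy') AND rating > 4.7

Result:
id | genre  | rating
---+--------+-------
1  | Comedy | 4.8   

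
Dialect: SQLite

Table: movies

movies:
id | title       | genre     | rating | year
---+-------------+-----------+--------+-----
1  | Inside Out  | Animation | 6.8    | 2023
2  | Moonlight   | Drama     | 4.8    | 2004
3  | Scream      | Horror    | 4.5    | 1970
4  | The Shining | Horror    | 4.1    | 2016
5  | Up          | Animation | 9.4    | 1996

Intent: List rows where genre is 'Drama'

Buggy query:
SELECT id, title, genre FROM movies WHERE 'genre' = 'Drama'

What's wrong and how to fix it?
Bug: Single quotes denote string literals in SQL; the column name is being compared as a constant string

Fix: Remove the quotes around the column name (or use double quotes for an identifier)

Corrected query:
SELECT id, title, genre FROM movies WHERE genre = 'Drama'

Result:
id | title     | genre
---+-----------+------
2  | Moonlight | Drama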